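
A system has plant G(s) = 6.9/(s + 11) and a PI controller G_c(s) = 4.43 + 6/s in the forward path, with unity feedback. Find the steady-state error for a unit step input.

The open loop G_c(s)G(s) has a pole at the origin (type 1), so the static position error constant is infinite and e_ss = 1/(1+∞) = 0.

0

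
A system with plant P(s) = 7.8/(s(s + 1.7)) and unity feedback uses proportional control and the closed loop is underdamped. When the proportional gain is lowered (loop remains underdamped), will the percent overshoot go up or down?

decrease

ζ = 1.7/(2√(7.8K_p)) rises as K_p falls; higher damping means less overshoot.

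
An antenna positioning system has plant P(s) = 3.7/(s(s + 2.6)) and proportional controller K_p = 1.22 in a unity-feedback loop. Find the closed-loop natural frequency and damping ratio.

ω_n = 2.12 rad/s, ζ = 0.612

With unity feedback the closed-loop characteristic equation is s² + 2.6s + 1.22·3.7 = s² + 2.6s + 4.514 = 0.
Matching s² + 2ζω_n s + ω_n²: ω_n = √4.514 = 2.125 rad/s and 2ζω_n = 2.6, so ζ = 2.6/(2·2.125) = 0.612.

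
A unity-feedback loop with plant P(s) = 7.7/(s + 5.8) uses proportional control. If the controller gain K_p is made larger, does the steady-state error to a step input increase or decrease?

decrease

The position error constant K_pos = K_p·P(0) grows with K_p, and e_ss = 1/(1+K_pos) falls.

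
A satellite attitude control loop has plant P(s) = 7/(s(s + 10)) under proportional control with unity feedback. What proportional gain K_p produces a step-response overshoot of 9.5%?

K_p = 9.93

From %OS = 100·exp(−πζ/√(1−ζ²)) = 9.5%, ζ = −ln(0.095)/√(π²+ln²(0.095)) = 0.5996.
Characteristic equation s² + 10s + 7K_p = 0 gives ζ = 10/(2√(7K_p)).
Setting ζ = 0.5996: √(7K_p) = 10/(2·0.5996) = 8.339, so K_p = 69.53/7 = 9.93.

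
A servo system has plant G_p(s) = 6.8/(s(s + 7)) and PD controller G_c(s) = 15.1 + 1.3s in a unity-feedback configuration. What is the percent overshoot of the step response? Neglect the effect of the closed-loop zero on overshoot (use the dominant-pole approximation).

1.95%

Forward path: (15.1 + 1.3s)·6.8/(s(s+7)). The closed-loop characteristic equation is s² + (7 + 6.8·1.3)s + 6.8·15.1 = 0.
That is s² + 15.84s + 102.7 = 0, so ω_n = 10.13 rad/s and ζ = 15.84/(2·10.13) = 0.7816.
%OS = 100·exp(−πζ/√(1−ζ²)) = 1.95%.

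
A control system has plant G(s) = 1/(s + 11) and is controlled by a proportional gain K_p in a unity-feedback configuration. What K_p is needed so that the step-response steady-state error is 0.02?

Steady-state error for a unit step on this type-0 loop is 1/(1 + K_p·G(0)).
G(0) = 0.09091. Require 1/(1 + K_p·0.09091) = 0.02, so 1 + 0.09091·K_p = 50.
K_p = (50 − 1)/0.09091 = 539.

K_p = 539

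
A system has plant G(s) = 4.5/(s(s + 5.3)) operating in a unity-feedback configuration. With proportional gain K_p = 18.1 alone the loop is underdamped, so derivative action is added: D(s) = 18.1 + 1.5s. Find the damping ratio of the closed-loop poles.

Forward path: (18.1 + 1.5s)·4.5/(s(s+5.3)). The closed-loop characteristic equation is s² + (5.3 + 4.5·1.5)s + 4.5·18.1 = 0.
That is s² + 12.05s + 81.45 = 0, so ω_n = 9.025 rad/s and ζ = 12.05/(2·9.025) = 0.6676.

ζ = 0.668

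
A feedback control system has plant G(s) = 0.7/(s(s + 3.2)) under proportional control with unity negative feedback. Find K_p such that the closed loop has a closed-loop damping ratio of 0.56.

Closed-loop characteristic equation: s² + 3.2s + K_p·0.7 = 0.
So ω_n = √(0.7K_p) and 2ζω_n = 3.2, giving ζ = 3.2/(2√(0.7K_p)).
Setting ζ = 0.56: √(0.7K_p) = 3.2/(2·0.56) = 2.857, so K_p = 8.163/0.7 = 11.7.

K_p = 11.7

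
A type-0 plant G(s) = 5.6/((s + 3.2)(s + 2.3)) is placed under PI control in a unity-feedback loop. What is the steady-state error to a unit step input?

0

The PI controller's integrator makes the forward path type 1, so e_ss to a step is zero.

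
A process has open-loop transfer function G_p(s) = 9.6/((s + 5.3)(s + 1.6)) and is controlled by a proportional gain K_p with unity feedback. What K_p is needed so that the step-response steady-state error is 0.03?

The loop is type 0, so e_ss(step) = 1/(1 + K_pos) with K_pos = K_p·G_p(0).
G_p(0) = 1.132. Require 1/(1 + K_p·1.132) = 0.03, so 1 + 1.132·K_p = 33.33.
K_p = (33.33 − 1)/1.132 = 28.6.

K_p = 28.6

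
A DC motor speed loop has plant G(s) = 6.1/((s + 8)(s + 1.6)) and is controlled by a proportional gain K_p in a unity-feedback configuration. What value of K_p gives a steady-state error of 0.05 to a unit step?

For a type-0 loop with proportional control, e_ss = 1/(1 + K_p·G(0)).
G(0) = 0.4766. Require 1/(1 + K_p·0.4766) = 0.05, so 1 + 0.4766·K_p = 20.
K_p = (20 − 1)/0.4766 = 39.9.

K_p = 39.9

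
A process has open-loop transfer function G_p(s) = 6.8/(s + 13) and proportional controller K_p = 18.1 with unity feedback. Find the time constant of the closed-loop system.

τ = 0.00735 s

Closed-loop transfer function: T(s) = K_p·G_p(s)/(1 + K_p·G_p(s)) = 123.1/(s + 13 + 123.1) = 123.1/(s + 136.1).
Time constant τ = 1/136.1 = 0.00735 s.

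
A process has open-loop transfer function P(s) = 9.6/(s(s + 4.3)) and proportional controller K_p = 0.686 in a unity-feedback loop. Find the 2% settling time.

From 1 + K_pP(s) = 0: s² + 4.3s + 6.586 = 0 ⇒ ω_n = 2.566, ζ = 0.8378.
2% settling time T_s ≈ 4/(ζω_n) = 4/2.15 = 1.86 s.

T_s ≈ 1.86 s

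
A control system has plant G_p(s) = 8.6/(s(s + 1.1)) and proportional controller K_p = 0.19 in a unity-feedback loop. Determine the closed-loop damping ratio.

ζ = 0.43

With unity feedback the closed-loop characteristic equation is s² + 1.1s + 0.19·8.6 = s² + 1.1s + 1.634 = 0.
Matching s² + 2ζω_n s + ω_n²: ω_n = √1.634 = 1.278 rad/s and 2ζω_n = 1.1, so ζ = 1.1/(2·1.278) = 0.43.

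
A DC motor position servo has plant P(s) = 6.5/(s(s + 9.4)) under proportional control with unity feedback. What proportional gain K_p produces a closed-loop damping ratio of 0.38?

K_p = 23.5

Closed-loop characteristic equation: s² + 9.4s + K_p·6.5 = 0.
So ω_n = √(6.5K_p) and 2ζω_n = 9.4, giving ζ = 9.4/(2√(6.5K_p)).
Setting ζ = 0.38: √(6.5K_p) = 9.4/(2·0.38) = 12.37, so K_p = 153/6.5 = 23.5.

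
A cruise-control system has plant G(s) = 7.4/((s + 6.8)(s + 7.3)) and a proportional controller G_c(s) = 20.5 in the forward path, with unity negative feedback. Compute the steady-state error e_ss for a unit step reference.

The loop is type 0. Static position error constant K_pos = G_c(0)·G(0) = 20.5·0.1491 = 3.056.
Steady-state error to a unit step: e_ss = 1/(1+K_pos) = 1/4.056 = 0.247.

0.247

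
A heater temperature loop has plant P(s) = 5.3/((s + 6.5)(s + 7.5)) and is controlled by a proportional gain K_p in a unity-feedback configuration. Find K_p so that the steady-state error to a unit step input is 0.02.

Steady-state error for a unit step on this type-0 loop is 1/(1 + K_p·P(0)).
P(0) = 0.1087. Require 1/(1 + K_p·0.1087) = 0.02, so 1 + 0.1087·K_p = 50.
K_p = (50 − 1)/0.1087 = 451.

K_p = 451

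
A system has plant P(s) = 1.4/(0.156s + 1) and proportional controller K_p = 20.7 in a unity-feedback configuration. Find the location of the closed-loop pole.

Closed loop: T(s) = K_p·P/(1+K_p·P) = 28.98/(0.156s + 1 + 28.98), with pole at s = −(1 + 28.98)/0.156 = −192.2.

s = -192.2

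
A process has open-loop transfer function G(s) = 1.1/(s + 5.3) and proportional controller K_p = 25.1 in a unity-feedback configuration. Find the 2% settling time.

Closed-loop transfer function: T(s) = K_p·G(s)/(1 + K_p·G(s)) = 27.61/(s + 5.3 + 27.61) = 27.61/(s + 32.91).
Time constant τ = 1/32.91 = 0.03039 s, so the 2% settling time is about 4τ = 0.122 s.

T_s ≈ 0.122 s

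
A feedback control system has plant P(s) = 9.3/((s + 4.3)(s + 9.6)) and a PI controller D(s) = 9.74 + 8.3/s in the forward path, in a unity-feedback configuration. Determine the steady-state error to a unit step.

The open loop D(s)P(s) has a pole at the origin (type 1), so the static position error constant is infinite and e_ss = 1/(1+∞) = 0.

0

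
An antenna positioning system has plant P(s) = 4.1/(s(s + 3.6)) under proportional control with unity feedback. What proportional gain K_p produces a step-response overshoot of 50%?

K_p = 17

From %OS = 100·exp(−πζ/√(1−ζ²)) = 50%, ζ = −ln(0.5)/√(π²+ln²(0.5)) = 0.2155.
Characteristic equation s² + 3.6s + 4.1K_p = 0 gives ζ = 3.6/(2√(4.1K_p)).
Setting ζ = 0.2155: √(4.1K_p) = 3.6/(2·0.2155) = 8.354, so K_p = 69.8/4.1 = 17.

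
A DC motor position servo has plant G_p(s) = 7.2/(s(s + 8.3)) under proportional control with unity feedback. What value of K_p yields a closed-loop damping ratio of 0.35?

K_p = 19.5

Closed-loop characteristic equation: s² + 8.3s + K_p·7.2 = 0.
So ω_n = √(7.2K_p) and 2ζω_n = 8.3, giving ζ = 8.3/(2√(7.2K_p)).
Setting ζ = 0.35: √(7.2K_p) = 8.3/(2·0.35) = 11.86, so K_p = 140.6/7.2 = 19.5.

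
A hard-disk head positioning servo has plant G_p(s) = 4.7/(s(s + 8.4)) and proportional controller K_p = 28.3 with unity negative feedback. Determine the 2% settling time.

The closed-loop denominator s² + 8.4s + 133 gives ω_n = √133 = 11.53 and ζ = 8.4/(2ω_n) = 0.3642.
2% settling time T_s ≈ 4/(ζω_n) = 4/4.2 = 0.952 s.

T_s ≈ 0.952 s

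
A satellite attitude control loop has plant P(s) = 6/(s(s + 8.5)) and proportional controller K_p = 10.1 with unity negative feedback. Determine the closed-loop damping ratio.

ζ = 0.546

With unity feedback the closed-loop characteristic equation is s² + 8.5s + 10.1·6 = s² + 8.5s + 60.6 = 0.
So ω_n² = 60.6 ⇒ ω_n = 7.785 rad/s, and ζ = 8.5/(2ω_n) = 0.546.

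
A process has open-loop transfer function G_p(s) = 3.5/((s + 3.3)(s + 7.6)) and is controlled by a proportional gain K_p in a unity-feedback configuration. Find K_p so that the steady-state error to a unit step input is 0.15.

K_p = 40.6

Steady-state error for a unit step on this type-0 loop is 1/(1 + K_p·G_p(0)).
G_p(0) = 0.1396. Require 1/(1 + K_p·0.1396) = 0.15, so 1 + 0.1396·K_p = 6.667.
K_p = (6.667 − 1)/0.1396 = 40.6.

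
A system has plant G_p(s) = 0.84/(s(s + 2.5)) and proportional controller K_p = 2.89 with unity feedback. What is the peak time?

Closed-loop characteristic equation: s² + 2.5s + 2.428 = 0, so ω_n = 1.558 rad/s and ζ = 2.5/(2·1.558) = 0.8023.
Damped frequency ω_d = ω_n√(1−ζ²) = 0.9301 rad/s, so peak time T_p = π/ω_d = 3.38 s.

T_p = 3.38 s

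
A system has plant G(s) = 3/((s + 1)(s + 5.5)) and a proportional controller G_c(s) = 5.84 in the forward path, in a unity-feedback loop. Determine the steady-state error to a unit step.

The loop is type 0. Static position error constant K_pos = G_c(0)·G(0) = 5.84·0.5455 = 3.185.
Steady-state error to a unit step: e_ss = 1/(1+K_pos) = 1/4.185 = 0.239.

0.239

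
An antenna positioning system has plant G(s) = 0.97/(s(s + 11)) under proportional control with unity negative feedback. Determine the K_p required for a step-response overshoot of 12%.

From %OS = 100·exp(−πζ/√(1−ζ²)) = 12%, ζ = −ln(0.12)/√(π²+ln²(0.12)) = 0.5594.
Characteristic equation s² + 11s + 0.97K_p = 0 gives ζ = 11/(2√(0.97K_p)).
Setting ζ = 0.5594: √(0.97K_p) = 11/(2·0.5594) = 9.832, so K_p = 96.66/0.97 = 99.7.

K_p = 99.7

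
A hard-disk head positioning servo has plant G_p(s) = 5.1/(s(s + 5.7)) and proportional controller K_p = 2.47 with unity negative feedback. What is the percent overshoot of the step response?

1.45%

The closed-loop denominator s² + 5.7s + 12.6 gives ω_n = √12.6 = 3.549 and ζ = 5.7/(2ω_n) = 0.803.
%OS = 100·exp(−πζ/√(1−ζ²)) = 100·exp(−π·0.803/√0.3552) = 1.45%.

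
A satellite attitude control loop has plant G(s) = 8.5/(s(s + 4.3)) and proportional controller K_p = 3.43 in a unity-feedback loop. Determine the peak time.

Closed-loop characteristic equation: s² + 4.3s + 29.16 = 0, so ω_n = 5.4 rad/s and ζ = 4.3/(2·5.4) = 0.3982.
Damped frequency ω_d = ω_n√(1−ζ²) = 4.953 rad/s, so peak time T_p = π/ω_d = 0.634 s.

T_p = 0.634 s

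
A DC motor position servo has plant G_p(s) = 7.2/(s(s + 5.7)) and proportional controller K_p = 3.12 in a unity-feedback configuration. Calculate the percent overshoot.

9.4%

The closed-loop denominator s² + 5.7s + 22.46 gives ω_n = √22.46 = 4.74 and ζ = 5.7/(2ω_n) = 0.6013.
%OS = 100·exp(−πζ/√(1−ζ²)) = 100·exp(−π·0.6013/√0.6384) = 9.4%.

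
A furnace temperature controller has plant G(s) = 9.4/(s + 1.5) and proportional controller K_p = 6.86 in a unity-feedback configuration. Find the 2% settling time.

Closed-loop transfer function: T(s) = K_p·G(s)/(1 + K_p·G(s)) = 64.48/(s + 1.5 + 64.48) = 64.48/(s + 65.98).
Time constant τ = 1/65.98 = 0.01516 s, so the 2% settling time is about 4τ = 0.0606 s.

T_s ≈ 0.0606 s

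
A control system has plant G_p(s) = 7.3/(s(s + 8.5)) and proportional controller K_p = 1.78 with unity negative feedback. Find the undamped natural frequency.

ω_n = 3.6 rad/s

The closed-loop denominator is s(s+8.5) + 1.78·7.3 = s² + 8.5s + 12.99.
Matching s² + 2ζω_n s + ω_n²: ω_n = √12.99 = 3.605 rad/s and 2ζω_n = 8.5, so ζ = 8.5/(2·3.605) = 1.18.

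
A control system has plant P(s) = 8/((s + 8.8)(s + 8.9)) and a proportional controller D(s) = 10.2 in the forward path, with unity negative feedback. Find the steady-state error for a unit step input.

The loop is type 0. Static position error constant K_pos = D(0)·P(0) = 10.2·0.1021 = 1.042.
Steady-state error to a unit step: e_ss = 1/(1+K_pos) = 1/2.042 = 0.49.

0.49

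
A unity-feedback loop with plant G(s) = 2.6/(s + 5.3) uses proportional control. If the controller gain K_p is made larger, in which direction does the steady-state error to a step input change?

decrease

e_ss = 1/(1 + K_p·G(0)); a larger K_p raises the denominator, so e_ss decreases.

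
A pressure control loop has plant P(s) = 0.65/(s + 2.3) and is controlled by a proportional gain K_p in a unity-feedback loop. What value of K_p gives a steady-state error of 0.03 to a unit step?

K_p = 114

The loop is type 0, so e_ss(step) = 1/(1 + K_pos) with K_pos = K_p·P(0).
P(0) = 0.2826. Require 1/(1 + K_p·0.2826) = 0.03, so 1 + 0.2826·K_p = 33.33.
K_p = (33.33 − 1)/0.2826 = 114.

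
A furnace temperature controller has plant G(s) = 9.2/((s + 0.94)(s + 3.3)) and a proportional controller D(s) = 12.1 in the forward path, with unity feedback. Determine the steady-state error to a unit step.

The loop is type 0. Static position error constant K_pos = D(0)·G(0) = 12.1·2.966 = 35.89.
Steady-state error to a unit step: e_ss = 1/(1+K_pos) = 1/36.89 = 0.0271.

0.0271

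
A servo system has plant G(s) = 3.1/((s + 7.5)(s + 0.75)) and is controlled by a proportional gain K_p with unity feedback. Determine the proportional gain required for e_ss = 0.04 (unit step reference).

K_p = 43.5

The loop is type 0, so e_ss(step) = 1/(1 + K_pos) with K_pos = K_p·G(0).
G(0) = 0.5511. Require 1/(1 + K_p·0.5511) = 0.04, so 1 + 0.5511·K_p = 25.
K_p = (25 − 1)/0.5511 = 43.5.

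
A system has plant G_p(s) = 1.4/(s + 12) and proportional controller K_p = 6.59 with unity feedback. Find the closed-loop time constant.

Closed-loop transfer function: T(s) = K_p·G_p(s)/(1 + K_p·G_p(s)) = 9.226/(s + 12 + 9.226) = 9.226/(s + 21.23).
Time constant τ = 1/21.23 = 0.0471 s.

τ = 0.0471 s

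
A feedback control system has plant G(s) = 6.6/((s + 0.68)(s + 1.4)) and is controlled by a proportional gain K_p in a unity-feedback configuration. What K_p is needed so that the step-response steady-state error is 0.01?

K_p = 14.3

The loop is type 0, so e_ss(step) = 1/(1 + K_pos) with K_pos = K_p·G(0).
G(0) = 6.933. Require 1/(1 + K_p·6.933) = 0.01, so 1 + 6.933·K_p = 100.
K_p = (100 − 1)/6.933 = 14.3.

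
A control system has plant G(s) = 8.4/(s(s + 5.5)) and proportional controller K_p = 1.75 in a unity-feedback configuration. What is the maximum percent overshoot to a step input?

From 1 + K_pG(s) = 0: s² + 5.5s + 14.7 = 0 ⇒ ω_n = 3.834, ζ = 0.7173.
%OS = 100·exp(−πζ/√(1−ζ²)) = 100·exp(−π·0.7173/√0.4855) = 3.94%.

3.94%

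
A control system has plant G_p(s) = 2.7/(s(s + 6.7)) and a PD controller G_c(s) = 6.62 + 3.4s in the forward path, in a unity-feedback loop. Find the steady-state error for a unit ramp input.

0.375

The loop has one pole at the origin (type 1). Velocity error constant K_v = lim_{s→0} s·G_c(s)G_p(s) = 6.62·2.7/6.7 = 2.668.
Steady-state error to a unit ramp: e_ss = 1/K_v = 0.375.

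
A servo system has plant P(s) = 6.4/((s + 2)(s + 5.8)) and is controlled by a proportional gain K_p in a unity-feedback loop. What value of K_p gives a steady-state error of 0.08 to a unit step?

The loop is type 0, so e_ss(step) = 1/(1 + K_pos) with K_pos = K_p·P(0).
P(0) = 0.5517. Require 1/(1 + K_p·0.5517) = 0.08, so 1 + 0.5517·K_p = 12.5.
K_p = (12.5 − 1)/0.5517 = 20.8.

K_p = 20.8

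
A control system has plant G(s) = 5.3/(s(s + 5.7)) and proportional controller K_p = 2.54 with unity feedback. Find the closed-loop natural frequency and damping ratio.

1 + K_p·G(s) = 0 gives s² + 5.7s + 13.46 = 0.
Matching s² + 2ζω_n s + ω_n²: ω_n = √13.46 = 3.669 rad/s and 2ζω_n = 5.7, so ζ = 5.7/(2·3.669) = 0.777.

ω_n = 3.67 rad/s, ζ = 0.777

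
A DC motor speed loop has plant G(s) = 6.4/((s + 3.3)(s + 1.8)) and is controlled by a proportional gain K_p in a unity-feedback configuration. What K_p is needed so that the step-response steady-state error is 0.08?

K_p = 10.7

Steady-state error for a unit step on this type-0 loop is 1/(1 + K_p·G(0)).
G(0) = 1.077. Require 1/(1 + K_p·1.077) = 0.08, so 1 + 1.077·K_p = 12.5.
K_p = (12.5 − 1)/1.077 = 10.7.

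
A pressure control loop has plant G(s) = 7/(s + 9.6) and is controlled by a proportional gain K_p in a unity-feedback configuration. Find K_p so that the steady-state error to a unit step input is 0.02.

For a type-0 loop with proportional control, e_ss = 1/(1 + K_p·G(0)).
G(0) = 0.7292. Require 1/(1 + K_p·0.7292) = 0.02, so 1 + 0.7292·K_p = 50.
K_p = (50 − 1)/0.7292 = 67.2.

K_p = 67.2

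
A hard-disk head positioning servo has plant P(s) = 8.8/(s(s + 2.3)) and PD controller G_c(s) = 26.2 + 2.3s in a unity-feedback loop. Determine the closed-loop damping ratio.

Forward path: (26.2 + 2.3s)·8.8/(s(s+2.3)). The closed-loop characteristic equation is s² + (2.3 + 8.8·2.3)s + 8.8·26.2 = 0.
That is s² + 22.54s + 230.6 = 0, so ω_n = 15.18 rad/s and ζ = 22.54/(2·15.18) = 0.7422.

ζ = 0.742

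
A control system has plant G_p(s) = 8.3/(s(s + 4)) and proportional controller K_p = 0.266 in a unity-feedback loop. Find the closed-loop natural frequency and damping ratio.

ω_n = 1.49 rad/s, ζ = 1.35

With unity feedback the closed-loop characteristic equation is s² + 4s + 0.266·8.3 = s² + 4s + 2.208 = 0.
So ω_n² = 2.208 ⇒ ω_n = 1.486 rad/s, and ζ = 4/(2ω_n) = 1.35.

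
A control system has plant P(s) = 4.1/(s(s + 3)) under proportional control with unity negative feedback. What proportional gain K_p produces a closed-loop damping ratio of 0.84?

Closed-loop characteristic equation: s² + 3s + K_p·4.1 = 0.
So ω_n = √(4.1K_p) and 2ζω_n = 3, giving ζ = 3/(2√(4.1K_p)).
Setting ζ = 0.84: √(4.1K_p) = 3/(2·0.84) = 1.786, so K_p = 3.189/4.1 = 0.778.

K_p = 0.778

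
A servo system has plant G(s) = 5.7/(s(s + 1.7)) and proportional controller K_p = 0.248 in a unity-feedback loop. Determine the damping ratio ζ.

1 + K_p·G(s) = 0 gives s² + 1.7s + 1.414 = 0.
Matching s² + 2ζω_n s + ω_n²: ω_n = √1.414 = 1.189 rad/s and 2ζω_n = 1.7, so ζ = 1.7/(2·1.189) = 0.715.

ζ = 0.715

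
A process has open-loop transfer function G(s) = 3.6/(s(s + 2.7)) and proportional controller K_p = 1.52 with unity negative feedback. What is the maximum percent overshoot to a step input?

Closed-loop characteristic equation: s² + 2.7s + 5.472 = 0, so ω_n = 2.339 rad/s and ζ = 2.7/(2·2.339) = 0.5771.
%OS = 100·exp(−πζ/√(1−ζ²)) = 100·exp(−π·0.5771/√0.6669) = 10.9%.

10.9%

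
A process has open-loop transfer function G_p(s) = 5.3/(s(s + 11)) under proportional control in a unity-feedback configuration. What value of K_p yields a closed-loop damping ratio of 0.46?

Closed-loop characteristic equation: s² + 11s + K_p·5.3 = 0.
So ω_n = √(5.3K_p) and 2ζω_n = 11, giving ζ = 11/(2√(5.3K_p)).
Setting ζ = 0.46: √(5.3K_p) = 11/(2·0.46) = 11.96, so K_p = 143/5.3 = 27.

K_p = 27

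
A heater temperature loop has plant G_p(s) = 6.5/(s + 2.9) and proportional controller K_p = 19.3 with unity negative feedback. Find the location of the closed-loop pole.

s = -128.3

Closed-loop transfer function: T(s) = K_p·G_p(s)/(1 + K_p·G_p(s)) = 125.5/(s + 2.9 + 125.5) = 125.5/(s + 128.3).
The closed-loop pole is at s = −128.3.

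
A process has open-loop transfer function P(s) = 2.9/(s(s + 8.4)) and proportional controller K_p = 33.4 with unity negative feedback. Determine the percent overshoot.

Closed-loop characteristic equation: s² + 8.4s + 96.86 = 0, so ω_n = 9.842 rad/s and ζ = 8.4/(2·9.842) = 0.4268.
%OS = 100·exp(−πζ/√(1−ζ²)) = 100·exp(−π·0.4268/√0.8179) = 22.7%.

22.7%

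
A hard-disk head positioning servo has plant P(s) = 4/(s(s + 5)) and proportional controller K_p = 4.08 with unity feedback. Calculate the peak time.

Closed-loop characteristic equation: s² + 5s + 16.32 = 0, so ω_n = 4.04 rad/s and ζ = 5/(2·4.04) = 0.6188.
Damped frequency ω_d = ω_n√(1−ζ²) = 3.173 rad/s, so peak time T_p = π/ω_d = 0.99 s.

T_p = 0.99 s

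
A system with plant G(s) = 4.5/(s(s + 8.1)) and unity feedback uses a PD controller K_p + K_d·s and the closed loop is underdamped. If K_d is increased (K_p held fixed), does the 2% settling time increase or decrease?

Characteristic equation s² + (8.1 + 4.5K_d)s + 4.5K_p = 0: raising K_d increases ζω_n = (8.1+4.5K_d)/2 while the loop stays underdamped, so T_s ≈ 4/(ζω_n) decreases.

decrease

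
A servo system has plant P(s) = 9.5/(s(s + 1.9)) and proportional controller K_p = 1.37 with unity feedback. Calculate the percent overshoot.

42.4%

From 1 + K_pP(s) = 0: s² + 1.9s + 13.02 = 0 ⇒ ω_n = 3.608, ζ = 0.2633.
%OS = 100·exp(−πζ/√(1−ζ²)) = 100·exp(−π·0.2633/√0.9307) = 42.4%.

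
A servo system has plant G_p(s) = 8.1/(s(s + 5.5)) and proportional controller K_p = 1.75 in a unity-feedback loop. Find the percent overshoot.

3.47%

From 1 + K_pG_p(s) = 0: s² + 5.5s + 14.17 = 0 ⇒ ω_n = 3.765, ζ = 0.7304.
%OS = 100·exp(−πζ/√(1−ζ²)) = 100·exp(−π·0.7304/√0.4665) = 3.47%.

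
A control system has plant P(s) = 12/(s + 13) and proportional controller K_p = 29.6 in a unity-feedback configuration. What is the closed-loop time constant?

Closed-loop transfer function: T(s) = K_p·P(s)/(1 + K_p·P(s)) = 355.2/(s + 13 + 355.2) = 355.2/(s + 368.2).
Time constant τ = 1/368.2 = 0.00272 s.

τ = 0.00272 s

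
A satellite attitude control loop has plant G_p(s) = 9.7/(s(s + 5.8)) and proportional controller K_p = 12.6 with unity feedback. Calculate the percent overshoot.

From 1 + K_pG_p(s) = 0: s² + 5.8s + 122.2 = 0 ⇒ ω_n = 11.06, ζ = 0.2623.
%OS = 100·exp(−πζ/√(1−ζ²)) = 100·exp(−π·0.2623/√0.9312) = 42.6%.

42.6%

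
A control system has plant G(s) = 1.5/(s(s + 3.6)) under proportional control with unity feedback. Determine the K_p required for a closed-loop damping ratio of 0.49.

K_p = 9

Closed-loop characteristic equation: s² + 3.6s + K_p·1.5 = 0.
So ω_n = √(1.5K_p) and 2ζω_n = 3.6, giving ζ = 3.6/(2√(1.5K_p)).
Setting ζ = 0.49: √(1.5K_p) = 3.6/(2·0.49) = 3.673, so K_p = 13.49/1.5 = 9.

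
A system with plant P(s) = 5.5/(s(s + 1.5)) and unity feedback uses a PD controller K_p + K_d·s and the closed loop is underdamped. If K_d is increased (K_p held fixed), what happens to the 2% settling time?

decrease

Characteristic equation s² + (1.5 + 5.5K_d)s + 5.5K_p = 0: raising K_d increases ζω_n = (1.5+5.5K_d)/2 while the loop stays underdamped, so T_s ≈ 4/(ζω_n) decreases.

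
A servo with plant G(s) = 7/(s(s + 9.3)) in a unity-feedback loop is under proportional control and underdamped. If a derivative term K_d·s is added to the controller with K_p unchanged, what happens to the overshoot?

The derivative term adds K·K_d to the s-coefficient of the characteristic equation, raising 2ζω_n while ω_n is unchanged; ζ increases, so overshoot decreases.

decrease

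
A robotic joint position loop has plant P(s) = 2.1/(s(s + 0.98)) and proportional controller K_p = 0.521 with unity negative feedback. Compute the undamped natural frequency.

ω_n = 1.05 rad/s

1 + K_p·P(s) = 0 gives s² + 0.98s + 1.094 = 0.
So ω_n² = 1.094 ⇒ ω_n = 1.046 rad/s, and ζ = 0.98/(2ω_n) = 0.468.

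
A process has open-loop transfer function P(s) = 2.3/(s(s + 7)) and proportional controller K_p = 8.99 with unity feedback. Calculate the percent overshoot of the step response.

Closed-loop characteristic equation: s² + 7s + 20.68 = 0, so ω_n = 4.547 rad/s and ζ = 7/(2·4.547) = 0.7697.
%OS = 100·exp(−πζ/√(1−ζ²)) = 100·exp(−π·0.7697/√0.4076) = 2.26%.

2.26%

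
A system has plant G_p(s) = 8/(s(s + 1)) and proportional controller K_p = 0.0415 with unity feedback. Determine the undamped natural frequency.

The closed-loop denominator is s(s+1) + 0.0415·8 = s² + 1s + 0.332.
Matching s² + 2ζω_n s + ω_n²: ω_n = √0.332 = 0.5762 rad/s and 2ζω_n = 1, so ζ = 1/(2·0.5762) = 0.868.

ω_n = 0.576 rad/s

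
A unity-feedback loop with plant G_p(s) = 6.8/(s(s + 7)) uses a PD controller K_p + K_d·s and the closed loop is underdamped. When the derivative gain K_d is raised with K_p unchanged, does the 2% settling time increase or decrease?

decrease

Characteristic equation s² + (7 + 6.8K_d)s + 6.8K_p = 0: raising K_d increases ζω_n = (7+6.8K_d)/2 while the loop stays underdamped, so T_s ≈ 4/(ζω_n) decreases.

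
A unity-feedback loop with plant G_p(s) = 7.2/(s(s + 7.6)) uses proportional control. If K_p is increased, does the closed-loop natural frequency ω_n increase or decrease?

ω_n = √(7.2·K_p), which grows with K_p.

increase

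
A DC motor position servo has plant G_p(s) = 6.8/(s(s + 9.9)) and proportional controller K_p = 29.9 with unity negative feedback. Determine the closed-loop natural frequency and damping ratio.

The closed-loop denominator is s(s+9.9) + 29.9·6.8 = s² + 9.9s + 203.3.
So ω_n² = 203.3 ⇒ ω_n = 14.26 rad/s, and ζ = 9.9/(2ω_n) = 0.347.

ω_n = 14.3 rad/s, ζ = 0.347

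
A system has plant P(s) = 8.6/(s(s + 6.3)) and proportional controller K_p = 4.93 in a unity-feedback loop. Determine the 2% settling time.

Closed-loop characteristic equation: s² + 6.3s + 42.4 = 0, so ω_n = 6.511 rad/s and ζ = 6.3/(2·6.511) = 0.4838.
2% settling time T_s ≈ 4/(ζω_n) = 4/3.15 = 1.27 s.

T_s ≈ 1.27 s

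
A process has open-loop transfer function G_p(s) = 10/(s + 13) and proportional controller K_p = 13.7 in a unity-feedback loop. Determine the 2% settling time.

Closed-loop transfer function: T(s) = K_p·G_p(s)/(1 + K_p·G_p(s)) = 137/(s + 13 + 137) = 137/(s + 150).
Time constant τ = 1/150 = 0.006667 s, so the 2% settling time is about 4τ = 0.0267 s.

T_s ≈ 0.0267 s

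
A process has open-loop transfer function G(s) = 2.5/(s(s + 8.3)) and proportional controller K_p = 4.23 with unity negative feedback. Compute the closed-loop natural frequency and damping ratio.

ω_n = 3.25 rad/s, ζ = 1.28

1 + K_p·G(s) = 0 gives s² + 8.3s + 10.58 = 0.
Matching s² + 2ζω_n s + ω_n²: ω_n = √10.58 = 3.252 rad/s and 2ζω_n = 8.3, so ζ = 8.3/(2·3.252) = 1.28.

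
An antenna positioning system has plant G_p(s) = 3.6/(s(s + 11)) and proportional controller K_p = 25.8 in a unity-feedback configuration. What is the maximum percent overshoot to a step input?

The closed-loop denominator s² + 11s + 92.88 gives ω_n = √92.88 = 9.637 and ζ = 11/(2ω_n) = 0.5707.
%OS = 100·exp(−πζ/√(1−ζ²)) = 100·exp(−π·0.5707/√0.6743) = 11.3%.

11.3%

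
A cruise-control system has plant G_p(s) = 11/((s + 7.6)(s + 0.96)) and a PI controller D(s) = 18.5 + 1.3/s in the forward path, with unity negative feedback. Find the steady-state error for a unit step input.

The open loop D(s)G_p(s) has a pole at the origin (type 1), so the static position error constant is infinite and e_ss = 1/(1+∞) = 0.

0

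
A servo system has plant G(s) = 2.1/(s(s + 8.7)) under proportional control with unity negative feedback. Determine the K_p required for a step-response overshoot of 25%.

From %OS = 100·exp(−πζ/√(1−ζ²)) = 25%, ζ = −ln(0.25)/√(π²+ln²(0.25)) = 0.4037.
Characteristic equation s² + 8.7s + 2.1K_p = 0 gives ζ = 8.7/(2√(2.1K_p)).
Setting ζ = 0.4037: √(2.1K_p) = 8.7/(2·0.4037) = 10.77, so K_p = 116.1/2.1 = 55.3.

K_p = 55.3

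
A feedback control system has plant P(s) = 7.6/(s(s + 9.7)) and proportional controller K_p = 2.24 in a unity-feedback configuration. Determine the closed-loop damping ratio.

With unity feedback the closed-loop characteristic equation is s² + 9.7s + 2.24·7.6 = s² + 9.7s + 17.02 = 0.
Matching s² + 2ζω_n s + ω_n²: ω_n = √17.02 = 4.126 rad/s and 2ζω_n = 9.7, so ζ = 9.7/(2·4.126) = 1.18.

ζ = 1.18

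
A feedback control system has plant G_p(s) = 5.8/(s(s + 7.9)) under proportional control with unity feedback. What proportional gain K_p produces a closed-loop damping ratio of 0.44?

Closed-loop characteristic equation: s² + 7.9s + K_p·5.8 = 0.
So ω_n = √(5.8K_p) and 2ζω_n = 7.9, giving ζ = 7.9/(2√(5.8K_p)).
Setting ζ = 0.44: √(5.8K_p) = 7.9/(2·0.44) = 8.977, so K_p = 80.59/5.8 = 13.9.

K_p = 13.9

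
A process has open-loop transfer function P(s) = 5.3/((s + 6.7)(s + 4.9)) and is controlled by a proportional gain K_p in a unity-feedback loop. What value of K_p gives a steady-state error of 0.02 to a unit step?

For a type-0 loop with proportional control, e_ss = 1/(1 + K_p·P(0)).
P(0) = 0.1614. Require 1/(1 + K_p·0.1614) = 0.02, so 1 + 0.1614·K_p = 50.
K_p = (50 − 1)/0.1614 = 304.

K_p = 304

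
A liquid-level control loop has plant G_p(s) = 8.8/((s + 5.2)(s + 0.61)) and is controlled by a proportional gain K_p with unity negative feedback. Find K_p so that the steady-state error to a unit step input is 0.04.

K_p = 8.65

The loop is type 0, so e_ss(step) = 1/(1 + K_pos) with K_pos = K_p·G_p(0).
G_p(0) = 2.774. Require 1/(1 + K_p·2.774) = 0.04, so 1 + 2.774·K_p = 25.
K_p = (25 − 1)/2.774 = 8.65.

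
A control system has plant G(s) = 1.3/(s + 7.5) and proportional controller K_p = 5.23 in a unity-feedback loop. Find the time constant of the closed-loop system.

Closed-loop transfer function: T(s) = K_p·G(s)/(1 + K_p·G(s)) = 6.799/(s + 7.5 + 6.799) = 6.799/(s + 14.3).
Time constant τ = 1/14.3 = 0.0699 s.

τ = 0.0699 s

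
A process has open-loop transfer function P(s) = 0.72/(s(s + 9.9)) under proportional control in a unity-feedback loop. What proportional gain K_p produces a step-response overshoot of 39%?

From %OS = 100·exp(−πζ/√(1−ζ²)) = 39%, ζ = −ln(0.39)/√(π²+ln²(0.39)) = 0.2871.
Characteristic equation s² + 9.9s + 0.72K_p = 0 gives ζ = 9.9/(2√(0.72K_p)).
Setting ζ = 0.2871: √(0.72K_p) = 9.9/(2·0.2871) = 17.24, so K_p = 297.3/0.72 = 413.

K_p = 413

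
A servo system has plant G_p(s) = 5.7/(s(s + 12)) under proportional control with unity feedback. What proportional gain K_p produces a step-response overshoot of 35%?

K_p = 62.9

From %OS = 100·exp(−πζ/√(1−ζ²)) = 35%, ζ = −ln(0.35)/√(π²+ln²(0.35)) = 0.3169.
Characteristic equation s² + 12s + 5.7K_p = 0 gives ζ = 12/(2√(5.7K_p)).
Setting ζ = 0.3169: √(5.7K_p) = 12/(2·0.3169) = 18.93, so K_p = 358.4/5.7 = 62.9.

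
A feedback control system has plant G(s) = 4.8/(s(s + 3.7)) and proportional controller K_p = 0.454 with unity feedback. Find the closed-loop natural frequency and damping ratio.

ω_n = 1.48 rad/s, ζ = 1.25

The closed-loop denominator is s(s+3.7) + 0.454·4.8 = s² + 3.7s + 2.179.
So ω_n² = 2.179 ⇒ ω_n = 1.476 rad/s, and ζ = 3.7/(2ω_n) = 1.25.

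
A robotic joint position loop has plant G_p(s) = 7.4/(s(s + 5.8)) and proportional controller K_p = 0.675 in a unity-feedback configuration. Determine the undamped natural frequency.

ω_n = 2.23 rad/s

The closed-loop denominator is s(s+5.8) + 0.675·7.4 = s² + 5.8s + 4.995.
Matching s² + 2ζω_n s + ω_n²: ω_n = √4.995 = 2.235 rad/s and 2ζω_n = 5.8, so ζ = 5.8/(2·2.235) = 1.3.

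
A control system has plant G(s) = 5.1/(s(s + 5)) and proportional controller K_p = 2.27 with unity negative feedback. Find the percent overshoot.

The closed-loop denominator s² + 5s + 11.58 gives ω_n = √11.58 = 3.402 and ζ = 5/(2ω_n) = 0.7348.
%OS = 100·exp(−πζ/√(1−ζ²)) = 100·exp(−π·0.7348/√0.4601) = 3.33%.

3.33%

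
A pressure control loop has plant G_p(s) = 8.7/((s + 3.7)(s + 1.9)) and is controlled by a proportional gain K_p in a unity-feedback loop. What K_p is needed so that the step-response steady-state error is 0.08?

K_p = 9.29

The loop is type 0, so e_ss(step) = 1/(1 + K_pos) with K_pos = K_p·G_p(0).
G_p(0) = 1.238. Require 1/(1 + K_p·1.238) = 0.08, so 1 + 1.238·K_p = 12.5.
K_p = (12.5 − 1)/1.238 = 9.29.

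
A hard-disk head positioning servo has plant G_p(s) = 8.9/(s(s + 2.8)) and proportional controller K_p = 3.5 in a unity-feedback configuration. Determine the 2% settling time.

From 1 + K_pG_p(s) = 0: s² + 2.8s + 31.15 = 0 ⇒ ω_n = 5.581, ζ = 0.2508.
2% settling time T_s ≈ 4/(ζω_n) = 4/1.4 = 2.86 s.

T_s ≈ 2.86 s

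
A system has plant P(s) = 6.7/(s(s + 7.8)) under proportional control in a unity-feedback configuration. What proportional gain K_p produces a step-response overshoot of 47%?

From %OS = 100·exp(−πζ/√(1−ζ²)) = 47%, ζ = −ln(0.47)/√(π²+ln²(0.47)) = 0.2337.
Characteristic equation s² + 7.8s + 6.7K_p = 0 gives ζ = 7.8/(2√(6.7K_p)).
Setting ζ = 0.2337: √(6.7K_p) = 7.8/(2·0.2337) = 16.69, so K_p = 278.5/6.7 = 41.6.

K_p = 41.6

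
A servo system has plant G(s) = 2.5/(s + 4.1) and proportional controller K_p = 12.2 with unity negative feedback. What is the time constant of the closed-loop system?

τ = 0.0289 s

Closed-loop transfer function: T(s) = K_p·G(s)/(1 + K_p·G(s)) = 30.5/(s + 4.1 + 30.5) = 30.5/(s + 34.6).
Time constant τ = 1/34.6 = 0.0289 s.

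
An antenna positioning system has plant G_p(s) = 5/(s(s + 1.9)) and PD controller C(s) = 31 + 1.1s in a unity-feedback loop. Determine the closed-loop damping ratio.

Forward path: (31 + 1.1s)·5/(s(s+1.9)). The closed-loop characteristic equation is s² + (1.9 + 5·1.1)s + 5·31 = 0.
That is s² + 7.4s + 155 = 0, so ω_n = 12.45 rad/s and ζ = 7.4/(2·12.45) = 0.2972.

ζ = 0.297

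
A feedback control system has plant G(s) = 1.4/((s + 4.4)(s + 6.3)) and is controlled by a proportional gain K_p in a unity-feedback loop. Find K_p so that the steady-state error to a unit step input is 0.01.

For a type-0 loop with proportional control, e_ss = 1/(1 + K_p·G(0)).
G(0) = 0.05051. Require 1/(1 + K_p·0.05051) = 0.01, so 1 + 0.05051·K_p = 100.
K_p = (100 − 1)/0.05051 = 1960.

K_p = 1960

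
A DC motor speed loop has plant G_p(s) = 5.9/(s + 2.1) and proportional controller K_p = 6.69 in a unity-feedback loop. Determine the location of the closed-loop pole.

Closed-loop transfer function: T(s) = K_p·G_p(s)/(1 + K_p·G_p(s)) = 39.47/(s + 2.1 + 39.47) = 39.47/(s + 41.57).
The closed-loop pole is at s = −41.57.

s = -41.57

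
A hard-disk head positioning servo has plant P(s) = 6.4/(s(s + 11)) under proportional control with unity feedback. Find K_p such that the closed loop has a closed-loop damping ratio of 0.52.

Closed-loop characteristic equation: s² + 11s + K_p·6.4 = 0.
So ω_n = √(6.4K_p) and 2ζω_n = 11, giving ζ = 11/(2√(6.4K_p)).
Setting ζ = 0.52: √(6.4K_p) = 11/(2·0.52) = 10.58, so K_p = 111.9/6.4 = 17.5.

K_p = 17.5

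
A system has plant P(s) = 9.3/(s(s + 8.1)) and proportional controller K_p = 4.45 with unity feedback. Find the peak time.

T_p = 0.629 s

The closed-loop denominator s² + 8.1s + 41.39 gives ω_n = √41.39 = 6.433 and ζ = 8.1/(2ω_n) = 0.6296.
Damped frequency ω_d = ω_n√(1−ζ²) = 4.998 rad/s, so peak time T_p = π/ω_d = 0.629 s.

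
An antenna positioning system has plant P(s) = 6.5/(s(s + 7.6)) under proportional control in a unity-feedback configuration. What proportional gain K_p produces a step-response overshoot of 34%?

K_p = 21.1

From %OS = 100·exp(−πζ/√(1−ζ²)) = 34%, ζ = −ln(0.34)/√(π²+ln²(0.34)) = 0.3248.
Characteristic equation s² + 7.6s + 6.5K_p = 0 gives ζ = 7.6/(2√(6.5K_p)).
Setting ζ = 0.3248: √(6.5K_p) = 7.6/(2·0.3248) = 11.7, so K_p = 136.9/6.5 = 21.1.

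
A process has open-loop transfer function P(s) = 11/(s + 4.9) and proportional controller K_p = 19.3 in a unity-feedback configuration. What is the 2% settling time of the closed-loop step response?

Closed-loop transfer function: T(s) = K_p·P(s)/(1 + K_p·P(s)) = 212.3/(s + 4.9 + 212.3) = 212.3/(s + 217.2).
Time constant τ = 1/217.2 = 0.004604 s, so the 2% settling time is about 4τ = 0.0184 s.

T_s ≈ 0.0184 s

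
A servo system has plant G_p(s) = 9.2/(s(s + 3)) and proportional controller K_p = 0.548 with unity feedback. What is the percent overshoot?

From 1 + K_pG_p(s) = 0: s² + 3s + 5.042 = 0 ⇒ ω_n = 2.245, ζ = 0.668.
%OS = 100·exp(−πζ/√(1−ζ²)) = 100·exp(−π·0.668/√0.5537) = 5.96%.

5.96%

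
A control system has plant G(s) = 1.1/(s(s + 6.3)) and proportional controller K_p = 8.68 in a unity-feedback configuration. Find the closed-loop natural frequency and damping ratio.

The closed-loop denominator is s(s+6.3) + 8.68·1.1 = s² + 6.3s + 9.548.
So ω_n² = 9.548 ⇒ ω_n = 3.09 rad/s, and ζ = 6.3/(2ω_n) = 1.02.

ω_n = 3.09 rad/s, ζ = 1.02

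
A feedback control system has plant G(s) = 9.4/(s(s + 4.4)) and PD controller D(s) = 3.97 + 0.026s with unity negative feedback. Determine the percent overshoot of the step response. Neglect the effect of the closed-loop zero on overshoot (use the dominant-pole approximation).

Forward path: (3.97 + 0.026s)·9.4/(s(s+4.4)). The closed-loop characteristic equation is s² + (4.4 + 9.4·0.026)s + 9.4·3.97 = 0.
That is s² + 4.644s + 37.32 = 0, so ω_n = 6.109 rad/s and ζ = 4.644/(2·6.109) = 0.3801.
%OS = 100·exp(−πζ/√(1−ζ²)) = 27.5%.

27.5%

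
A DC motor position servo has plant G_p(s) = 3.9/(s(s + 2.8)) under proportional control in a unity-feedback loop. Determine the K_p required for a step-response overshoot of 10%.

From %OS = 100·exp(−πζ/√(1−ζ²)) = 10%, ζ = −ln(0.1)/√(π²+ln²(0.1)) = 0.5912.
Characteristic equation s² + 2.8s + 3.9K_p = 0 gives ζ = 2.8/(2√(3.9K_p)).
Setting ζ = 0.5912: √(3.9K_p) = 2.8/(2·0.5912) = 2.368, so K_p = 5.609/3.9 = 1.44.

K_p = 1.44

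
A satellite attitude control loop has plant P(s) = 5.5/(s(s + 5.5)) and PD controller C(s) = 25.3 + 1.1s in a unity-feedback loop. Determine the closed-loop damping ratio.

ζ = 0.49

Forward path: (25.3 + 1.1s)·5.5/(s(s+5.5)). The closed-loop characteristic equation is s² + (5.5 + 5.5·1.1)s + 5.5·25.3 = 0.
That is s² + 11.55s + 139.2 = 0, so ω_n = 11.8 rad/s and ζ = 11.55/(2·11.8) = 0.4896.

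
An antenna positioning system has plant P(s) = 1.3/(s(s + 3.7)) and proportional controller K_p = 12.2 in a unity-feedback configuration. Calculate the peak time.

T_p = 0.891 s

Closed-loop characteristic equation: s² + 3.7s + 15.86 = 0, so ω_n = 3.982 rad/s and ζ = 3.7/(2·3.982) = 0.4645.
Damped frequency ω_d = ω_n√(1−ζ²) = 3.527 rad/s, so peak time T_p = π/ω_d = 0.891 s.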